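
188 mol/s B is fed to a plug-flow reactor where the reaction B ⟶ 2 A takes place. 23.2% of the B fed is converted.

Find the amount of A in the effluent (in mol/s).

87.2 mol/s

B reacted = 0.232 × 188 = 43.62 mol/s; ν_B = −1, so ξ = 43.62/1 = 43.62 mol/s.
Outlet amounts (n = n₀ + ν ξ):
  B: 188 − 1(43.62) = 144.4
  A: 0 + 2(43.62) = 87.23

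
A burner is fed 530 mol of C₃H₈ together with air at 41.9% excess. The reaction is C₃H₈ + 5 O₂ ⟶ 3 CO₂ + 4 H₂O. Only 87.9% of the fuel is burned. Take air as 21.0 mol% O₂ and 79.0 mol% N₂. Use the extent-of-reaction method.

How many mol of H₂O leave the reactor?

Stoichiometric O₂ = 5 × 530 = 2650 mol; O₂ fed = 2650 × 1.419 = 3760 mol.
N₂ fed = 3760 × 79/21 = 14150 mol.
Fuel reacted = 0.879 × 530 → ξ = 465.9 mol.
Outlet (n = n₀ + ν ξ):
  C₃H₈: 530 − 1(465.9) = 64.13
  O₂: 3760 − 5(465.9) = 1431
  N₂: 14150 (inert)
  CO₂: 0 + 3(465.9) = 1398
  H₂O: 0 + 4(465.9) = 1863

1860 mol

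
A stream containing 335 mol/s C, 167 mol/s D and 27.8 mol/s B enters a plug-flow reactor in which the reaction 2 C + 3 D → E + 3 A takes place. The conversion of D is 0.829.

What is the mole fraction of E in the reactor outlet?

D reacted = 0.829 × 167 = 138.4 mol/s; ν_D = −3, so ξ = 138.4/3 = 46.15 mol/s.
Outlet amounts (n = n₀ + ν ξ):
  C: 335 − 2(46.15) = 242.7
  D: 167 − 3(46.15) = 28.56
  E: 0 + 1(46.15) = 46.15
  A: 0 + 3(46.15) = 138.4
  B: 27.8 (inert)
Total out = 483.7 mol/s; y_E = 46.15 / 483.7 = 0.09541.

0.0954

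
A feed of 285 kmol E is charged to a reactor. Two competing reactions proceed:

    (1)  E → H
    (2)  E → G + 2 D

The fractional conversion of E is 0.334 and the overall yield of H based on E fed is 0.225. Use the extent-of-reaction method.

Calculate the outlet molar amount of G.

Yield of H: 1ξ₁ / 285 = 0.225 → ξ₁ = 64.12 kmol.
Conversion of E: 1ξ₁ + 1ξ₂ = 0.334 × 285 = 95.19 → ξ₂ = 31.07 kmol.
Outlet amounts (n = n₀ + Σ ν·ξ):
  E: 285 − 1(64.12) − 1(31.07) = 189.8
  H: 0 + 1(64.12) = 64.12
  G: 0 + 1(31.07) = 31.07
  D: 0 + 2(31.07) = 62.13

31.1 kmol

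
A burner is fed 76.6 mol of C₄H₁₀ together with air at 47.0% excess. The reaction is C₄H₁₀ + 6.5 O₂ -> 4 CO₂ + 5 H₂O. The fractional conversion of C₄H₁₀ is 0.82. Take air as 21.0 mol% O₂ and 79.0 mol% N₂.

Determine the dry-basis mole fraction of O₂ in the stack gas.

Stoichiometric O₂ = 6.5 × 76.6 = 497.9 mol; O₂ fed = 497.9 × 1.470 = 731.9 mol.
N₂ fed = 731.9 × 79/21 = 2753 mol.
Fuel reacted = 0.82 × 76.6 → ξ = 62.81 mol.
Outlet (n = n₀ + ν ξ):
  C₄H₁₀: 76.6 − 1(62.81) = 13.79
  O₂: 731.9 − 6.5(62.81) = 323.6
  N₂: 2753 (inert)
  CO₂: 0 + 4(62.81) = 251.2
  H₂O: 0 + 5(62.81) = 314.1
Dry total = 3342 mol; y_O₂ (dry) = 323.6 / 3342 = 0.09684.

0.0968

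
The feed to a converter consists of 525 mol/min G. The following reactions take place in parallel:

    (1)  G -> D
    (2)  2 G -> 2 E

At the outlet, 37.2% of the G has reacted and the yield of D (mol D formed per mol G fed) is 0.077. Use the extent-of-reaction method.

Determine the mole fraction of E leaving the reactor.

0.295

Yield of D: 1ξ₁ / 525 = 0.077 → ξ₁ = 40.42 mol/min.
Conversion of G: 1ξ₁ + 2ξ₂ = 0.372 × 525 = 195.3 → ξ₂ = 77.44 mol/min.
Outlet amounts (n = n₀ + Σ ν·ξ):
  G: 525 − 1(40.42) − 2(77.44) = 329.7
  D: 0 + 1(40.42) = 40.42
  E: 0 + 2(77.44) = 154.9
Total out = 525 mol/min; y_E = 154.9 / 525 = 0.295.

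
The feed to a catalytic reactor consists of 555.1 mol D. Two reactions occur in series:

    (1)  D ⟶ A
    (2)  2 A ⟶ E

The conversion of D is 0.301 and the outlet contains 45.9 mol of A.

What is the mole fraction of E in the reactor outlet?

0.123

Conversion of D: D consumed = 1ξ₁ = 0.301 × 555.1 → ξ₁ = 167.1 mol.
A balance: n_A = 0 + 1ξ₁ − 2ξ₂ = 45.9 → ξ₂ = (1·167.1 − 45.9)/2 = 60.59 mol.
Outlet amounts (n = n₀ + Σ ν·ξ):
  D: 555.1 − 1(167.1) = 388
  A: 0 + 1(167.1) − 2(60.59) = 45.9
  E: 0 + 1(60.59) = 60.59
Total out = 494.5 mol; y_E = 60.59 / 494.5 = 0.1225.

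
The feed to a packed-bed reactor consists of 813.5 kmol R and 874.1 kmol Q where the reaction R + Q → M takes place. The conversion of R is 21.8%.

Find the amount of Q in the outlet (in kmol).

697 kmol

R reacted = 0.218 × 813.5 = 177.3 kmol; ν_R = −1, so ξ = 177.3/1 = 177.3 kmol.
Outlet amounts (n = n₀ + ν ξ):
  R: 813.5 − 1(177.3) = 636.2
  Q: 874.1 − 1(177.3) = 696.8
  M: 0 + 1(177.3) = 177.3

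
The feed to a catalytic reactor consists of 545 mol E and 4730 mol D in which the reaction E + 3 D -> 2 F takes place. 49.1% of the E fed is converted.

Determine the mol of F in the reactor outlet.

E reacted = 0.491 × 545 = 267.6 mol; ν_E = −1, so ξ = 267.6/1 = 267.6 mol.
Outlet amounts (n = n₀ + ν ξ):
  E: 545 − 1(267.6) = 277.4
  D: 4730 − 3(267.6) = 3927
  F: 0 + 2(267.6) = 535.2

535 mol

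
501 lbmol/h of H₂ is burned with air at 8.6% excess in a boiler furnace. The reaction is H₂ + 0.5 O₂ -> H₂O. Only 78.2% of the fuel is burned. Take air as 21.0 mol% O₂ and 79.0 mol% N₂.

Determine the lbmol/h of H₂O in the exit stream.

392 lbmol/h

Stoichiometric O₂ = 0.5 × 501 = 250.5 lbmol/h; O₂ fed = 250.5 × 1.086 = 272 lbmol/h.
N₂ fed = 272 × 79/21 = 1023 lbmol/h.
Fuel reacted = 0.782 × 501 → ξ = 391.8 lbmol/h.
Outlet (n = n₀ + ν ξ):
  H₂: 501 − 1(391.8) = 109.2
  O₂: 272 − 0.5(391.8) = 76.15
  N₂: 1023 (inert)
  H₂O: 0 + 1(391.8) = 391.8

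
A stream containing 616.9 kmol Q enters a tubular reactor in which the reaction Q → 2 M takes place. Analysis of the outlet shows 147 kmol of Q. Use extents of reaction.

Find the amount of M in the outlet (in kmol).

For Q: n = n₀ − 1ξ → 147 = 616.9 − 1ξ, giving ξ = 469.9 kmol.
Outlet amounts (n = n₀ + ν ξ):
  Q: 616.9 − 1(469.9) = 147
  M: 0 + 2(469.9) = 939.8

940 kmol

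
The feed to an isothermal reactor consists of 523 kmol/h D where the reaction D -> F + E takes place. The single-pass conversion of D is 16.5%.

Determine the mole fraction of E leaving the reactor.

0.142

D reacted = 0.165 × 523 = 86.3 kmol/h; ν_D = −1, so ξ = 86.3/1 = 86.3 kmol/h.
Outlet amounts (n = n₀ + ν ξ):
  D: 523 − 1(86.3) = 436.7
  F: 0 + 1(86.3) = 86.3
  E: 0 + 1(86.3) = 86.3
Total out = 609.3 kmol/h; y_E = 86.3 / 609.3 = 0.1416.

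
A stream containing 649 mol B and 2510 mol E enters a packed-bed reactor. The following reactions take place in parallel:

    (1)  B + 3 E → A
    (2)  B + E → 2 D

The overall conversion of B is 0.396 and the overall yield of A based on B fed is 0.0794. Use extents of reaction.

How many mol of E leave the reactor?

2150 mol

Yield of A: 1ξ₁ / 649 = 0.0794 → ξ₁ = 51.53 mol.
Conversion of B: 1ξ₁ + 1ξ₂ = 0.396 × 649 = 257 → ξ₂ = 205.5 mol.
Outlet amounts (n = n₀ + Σ ν·ξ):
  B: 649 − 1(51.53) − 1(205.5) = 392
  E: 2510 − 3(51.53) − 1(205.5) = 2150
  A: 0 + 1(51.53) = 51.53
  D: 0 + 2(205.5) = 410.9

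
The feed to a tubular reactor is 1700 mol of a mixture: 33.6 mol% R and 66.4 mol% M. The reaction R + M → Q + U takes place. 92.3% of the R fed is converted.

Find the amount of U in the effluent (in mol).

R reacted = 0.923 × 571.2 = 527.2 mol; ν_R = −1, so ξ = 527.2/1 = 527.2 mol.
Outlet amounts (n = n₀ + ν ξ):
  R: 571.2 − 1(527.2) = 43.98
  M: 1129 − 1(527.2) = 601.6
  Q: 0 + 1(527.2) = 527.2
  U: 0 + 1(527.2) = 527.2

527 mol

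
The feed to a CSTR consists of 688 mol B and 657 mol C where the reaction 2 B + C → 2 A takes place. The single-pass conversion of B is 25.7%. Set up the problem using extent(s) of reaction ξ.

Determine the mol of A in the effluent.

177 mol

B reacted = 0.257 × 688 = 176.8 mol; ν_B = −2, so ξ = 176.8/2 = 88.41 mol.
Outlet amounts (n = n₀ + ν ξ):
  B: 688 − 2(88.41) = 511.2
  C: 657 − 1(88.41) = 568.6
  A: 0 + 2(88.41) = 176.8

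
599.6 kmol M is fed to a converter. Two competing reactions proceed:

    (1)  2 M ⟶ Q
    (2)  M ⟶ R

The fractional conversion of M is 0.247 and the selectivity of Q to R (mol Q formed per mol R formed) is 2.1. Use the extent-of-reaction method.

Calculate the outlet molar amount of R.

Conversion of M: M consumed = 0.247 × 599.6 = 148.1 kmol = 2ξ₁ + 1ξ₂.
Selectivity: 1ξ₁ / (1ξ₂) = 2.1 → ξ₁ = 2.1 ξ₂.
Substitute: (2·2.1 + 1) ξ₂ = 148.1 → ξ₂ = 28.48 kmol, ξ₁ = 59.81 kmol.
Outlet amounts (n = n₀ + Σ ν·ξ):
  M: 599.6 − 2(59.81) − 1(28.48) = 451.5
  Q: 0 + 1(59.81) = 59.81
  R: 0 + 1(28.48) = 28.48

28.5 kmol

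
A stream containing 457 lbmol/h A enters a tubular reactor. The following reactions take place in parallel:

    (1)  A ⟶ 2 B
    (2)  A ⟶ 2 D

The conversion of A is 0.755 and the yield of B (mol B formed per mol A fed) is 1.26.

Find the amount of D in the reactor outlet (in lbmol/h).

114 lbmol/h

Yield of B: 2ξ₁ / 457 = 1.26 → ξ₁ = 287.9 lbmol/h.
Conversion of A: 1ξ₁ + 1ξ₂ = 0.755 × 457 = 345 → ξ₂ = 57.12 lbmol/h.
Outlet amounts (n = n₀ + Σ ν·ξ):
  A: 457 − 1(287.9) − 1(57.12) = 112
  B: 0 + 2(287.9) = 575.8
  D: 0 + 2(57.12) = 114.2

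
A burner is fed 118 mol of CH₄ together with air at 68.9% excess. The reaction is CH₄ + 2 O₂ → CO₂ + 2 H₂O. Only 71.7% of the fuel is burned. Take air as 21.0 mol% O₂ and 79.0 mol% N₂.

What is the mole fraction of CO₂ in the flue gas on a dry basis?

Stoichiometric O₂ = 2 × 118 = 236 mol; O₂ fed = 236 × 1.689 = 398.6 mol.
N₂ fed = 398.6 × 79/21 = 1500 mol.
Fuel reacted = 0.717 × 118 → ξ = 84.61 mol.
Outlet (n = n₀ + ν ξ):
  CH₄: 118 − 1(84.61) = 33.39
  O₂: 398.6 − 2(84.61) = 229.4
  N₂: 1500 (inert)
  CO₂: 0 + 1(84.61) = 84.61
  H₂O: 0 + 2(84.61) = 169.2
Dry total = 1847 mol; y_CO₂ (dry) = 84.61 / 1847 = 0.04581.

0.0458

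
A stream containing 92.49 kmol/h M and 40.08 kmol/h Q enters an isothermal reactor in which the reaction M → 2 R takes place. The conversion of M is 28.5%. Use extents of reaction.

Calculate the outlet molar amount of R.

52.7 kmol/h

M reacted = 0.285 × 92.49 = 26.36 kmol/h; ν_M = −1, so ξ = 26.36/1 = 26.36 kmol/h.
Outlet amounts (n = n₀ + ν ξ):
  M: 92.49 − 1(26.36) = 66.13
  R: 0 + 2(26.36) = 52.72
  Q: 40.08 (inert)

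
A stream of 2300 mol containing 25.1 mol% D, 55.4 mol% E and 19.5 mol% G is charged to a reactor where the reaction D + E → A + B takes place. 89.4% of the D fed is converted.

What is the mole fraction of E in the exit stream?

0.33

D reacted = 0.894 × 577.3 = 516.1 mol; ν_D = −1, so ξ = 516.1/1 = 516.1 mol.
Outlet amounts (n = n₀ + ν ξ):
  D: 577.3 − 1(516.1) = 61.19
  E: 1274 − 1(516.1) = 758.1
  A: 0 + 1(516.1) = 516.1
  B: 0 + 1(516.1) = 516.1
  G: 448.5 (inert)
Total out = 2300 mol; y_E = 758.1 / 2300 = 0.3296.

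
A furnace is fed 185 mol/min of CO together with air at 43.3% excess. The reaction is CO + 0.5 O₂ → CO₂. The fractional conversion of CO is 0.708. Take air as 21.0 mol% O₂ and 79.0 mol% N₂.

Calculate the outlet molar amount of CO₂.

131 mol/min

Stoichiometric O₂ = 0.5 × 185 = 92.5 mol/min; O₂ fed = 92.5 × 1.433 = 132.6 mol/min.
N₂ fed = 132.6 × 79/21 = 498.6 mol/min.
Fuel reacted = 0.708 × 185 → ξ = 131 mol/min.
Outlet (n = n₀ + ν ξ):
  CO: 185 − 1(131) = 54.02
  O₂: 132.6 − 0.5(131) = 67.06
  N₂: 498.6 (inert)
  CO₂: 0 + 1(131) = 131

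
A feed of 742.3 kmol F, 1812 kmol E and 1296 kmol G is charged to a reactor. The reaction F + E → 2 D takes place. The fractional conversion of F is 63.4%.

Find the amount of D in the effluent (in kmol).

941 kmol

F reacted = 0.634 × 742.3 = 470.6 kmol; ν_F = −1, so ξ = 470.6/1 = 470.6 kmol.
Outlet amounts (n = n₀ + ν ξ):
  F: 742.3 − 1(470.6) = 271.7
  E: 1812 − 1(470.6) = 1341
  D: 0 + 2(470.6) = 941.2
  G: 1296 (inert)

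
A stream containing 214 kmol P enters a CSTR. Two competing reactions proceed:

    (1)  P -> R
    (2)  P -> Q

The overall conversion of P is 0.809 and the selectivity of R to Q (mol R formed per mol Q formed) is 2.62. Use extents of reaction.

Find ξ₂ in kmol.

Conversion of P: P consumed = 0.809 × 214 = 173.1 kmol = 1ξ₁ + 1ξ₂.
Selectivity: 1ξ₁ / (1ξ₂) = 2.62 → ξ₁ = 2.62 ξ₂.
Substitute: (1·2.62 + 1) ξ₂ = 173.1 → ξ₂ = 47.82 kmol, ξ₁ = 125.3 kmol.
Outlet amounts (n = n₀ + Σ ν·ξ):
  P: 214 − 1(125.3) − 1(47.82) = 40.87
  R: 0 + 1(125.3) = 125.3
  Q: 0 + 1(47.82) = 47.82

ξ₂ = 47.8 kmol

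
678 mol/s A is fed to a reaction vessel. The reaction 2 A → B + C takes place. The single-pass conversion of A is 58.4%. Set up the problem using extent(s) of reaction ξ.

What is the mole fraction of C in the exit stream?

0.292

A reacted = 0.584 × 678 = 396 mol/s; ν_A = −2, so ξ = 396/2 = 198 mol/s.
Outlet amounts (n = n₀ + ν ξ):
  A: 678 − 2(198) = 282
  B: 0 + 1(198) = 198
  C: 0 + 1(198) = 198
Total out = 678 mol/s; y_C = 198 / 678 = 0.292.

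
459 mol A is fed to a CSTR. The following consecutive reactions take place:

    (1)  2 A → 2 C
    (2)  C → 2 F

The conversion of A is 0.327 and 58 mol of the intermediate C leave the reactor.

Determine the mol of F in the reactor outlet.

184 mol

Conversion of A: A consumed = 2ξ₁ = 0.327 × 459 → ξ₁ = 75.05 mol.
C balance: n_C = 0 + 2ξ₁ − 1ξ₂ = 58 → ξ₂ = (2·75.05 − 58)/1 = 92.09 mol.
Outlet amounts (n = n₀ + Σ ν·ξ):
  A: 459 − 2(75.05) = 308.9
  C: 0 + 2(75.05) − 1(92.09) = 58
  F: 0 + 2(92.09) = 184.2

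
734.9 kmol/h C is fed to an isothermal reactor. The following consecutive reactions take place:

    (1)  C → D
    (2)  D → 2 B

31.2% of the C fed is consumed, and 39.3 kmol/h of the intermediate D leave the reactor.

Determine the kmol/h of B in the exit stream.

380 kmol/h

Conversion of C: C consumed = 1ξ₁ = 0.312 × 734.9 → ξ₁ = 229.3 kmol/h.
D balance: n_D = 0 + 1ξ₁ − 1ξ₂ = 39.3 → ξ₂ = (1·229.3 − 39.3)/1 = 190 kmol/h.
Outlet amounts (n = n₀ + Σ ν·ξ):
  C: 734.9 − 1(229.3) = 505.6
  D: 0 + 1(229.3) − 1(190) = 39.3
  B: 0 + 2(190) = 380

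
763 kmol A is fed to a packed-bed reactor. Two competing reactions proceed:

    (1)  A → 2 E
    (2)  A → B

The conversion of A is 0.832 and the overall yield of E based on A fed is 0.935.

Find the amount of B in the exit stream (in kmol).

Yield of E: 2ξ₁ / 763 = 0.935 → ξ₁ = 356.7 kmol.
Conversion of A: 1ξ₁ + 1ξ₂ = 0.832 × 763 = 634.8 → ξ₂ = 278.1 kmol.
Outlet amounts (n = n₀ + Σ ν·ξ):
  A: 763 − 1(356.7) − 1(278.1) = 128.2
  E: 0 + 2(356.7) = 713.4
  B: 0 + 1(278.1) = 278.1

278 kmol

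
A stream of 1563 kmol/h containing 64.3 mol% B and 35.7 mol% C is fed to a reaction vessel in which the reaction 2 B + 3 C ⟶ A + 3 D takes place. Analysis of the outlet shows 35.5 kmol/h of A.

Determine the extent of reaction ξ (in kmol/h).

ξ = 35.5 kmol/h

For A: n = n₀ + 1ξ → 35.5 = 0 + 1ξ, giving ξ = 35.5 kmol/h.
Outlet amounts (n = n₀ + ν ξ):
  B: 1005 − 2(35.5) = 934
  C: 558 − 3(35.5) = 451.5
  A: 0 + 1(35.5) = 35.5
  D: 0 + 3(35.5) = 106.5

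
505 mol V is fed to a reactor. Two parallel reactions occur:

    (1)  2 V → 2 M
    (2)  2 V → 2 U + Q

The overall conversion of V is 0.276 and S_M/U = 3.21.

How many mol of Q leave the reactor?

Conversion of V: V consumed = 0.276 × 505 = 139.4 mol = 2ξ₁ + 2ξ₂.
Selectivity: 2ξ₁ / (2ξ₂) = 3.21 → ξ₁ = 3.21 ξ₂.
Substitute: (2·3.21 + 2) ξ₂ = 139.4 → ξ₂ = 16.55 mol, ξ₁ = 53.14 mol.
Outlet amounts (n = n₀ + Σ ν·ξ):
  V: 505 − 2(53.14) − 2(16.55) = 365.6
  M: 0 + 2(53.14) = 106.3
  U: 0 + 2(16.55) = 33.11
  Q: 0 + 1(16.55) = 16.55

16.6 mol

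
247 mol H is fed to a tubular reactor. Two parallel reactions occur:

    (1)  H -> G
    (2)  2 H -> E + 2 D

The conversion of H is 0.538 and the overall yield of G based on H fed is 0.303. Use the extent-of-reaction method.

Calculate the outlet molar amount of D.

Yield of G: 1ξ₁ / 247 = 0.303 → ξ₁ = 74.84 mol.
Conversion of H: 1ξ₁ + 2ξ₂ = 0.538 × 247 = 132.9 → ξ₂ = 29.02 mol.
Outlet amounts (n = n₀ + Σ ν·ξ):
  H: 247 − 1(74.84) − 2(29.02) = 114.1
  G: 0 + 1(74.84) = 74.84
  E: 0 + 1(29.02) = 29.02
  D: 0 + 2(29.02) = 58.05

58 mol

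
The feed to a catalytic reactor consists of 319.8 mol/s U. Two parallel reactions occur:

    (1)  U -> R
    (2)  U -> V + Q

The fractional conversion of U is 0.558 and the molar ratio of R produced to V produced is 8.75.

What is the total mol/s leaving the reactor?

Conversion of U: U consumed = 0.558 × 319.8 = 178.4 mol/s = 1ξ₁ + 1ξ₂.
Selectivity: 1ξ₁ / (1ξ₂) = 8.75 → ξ₁ = 8.75 ξ₂.
Substitute: (1·8.75 + 1) ξ₂ = 178.4 → ξ₂ = 18.3 mol/s, ξ₁ = 160.1 mol/s.
Outlet amounts (n = n₀ + Σ ν·ξ):
  U: 319.8 − 1(160.1) − 1(18.3) = 141.4
  R: 0 + 1(160.1) = 160.1
  V: 0 + 1(18.3) = 18.3
  Q: 0 + 1(18.3) = 18.3
Total out = 141.4 + 160.1 + 18.3 + 18.3 = 338.1 mol/s.

338 mol/s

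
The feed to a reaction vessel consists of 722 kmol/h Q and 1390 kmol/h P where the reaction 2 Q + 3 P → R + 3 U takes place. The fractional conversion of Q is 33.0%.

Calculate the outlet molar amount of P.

Q reacted = 0.33 × 722 = 238.3 kmol/h; ν_Q = −2, so ξ = 238.3/2 = 119.1 kmol/h.
Outlet amounts (n = n₀ + ν ξ):
  Q: 722 − 2(119.1) = 483.7
  P: 1390 − 3(119.1) = 1033
  R: 0 + 1(119.1) = 119.1
  U: 0 + 3(119.1) = 357.4

1030 kmol/h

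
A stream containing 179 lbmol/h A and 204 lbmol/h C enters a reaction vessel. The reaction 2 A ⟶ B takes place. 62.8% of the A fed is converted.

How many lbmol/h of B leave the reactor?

56.2 lbmol/h

A reacted = 0.628 × 179 = 112.4 lbmol/h; ν_A = −2, so ξ = 112.4/2 = 56.21 lbmol/h.
Outlet amounts (n = n₀ + ν ξ):
  A: 179 − 2(56.21) = 66.59
  B: 0 + 1(56.21) = 56.21
  C: 204 (inert)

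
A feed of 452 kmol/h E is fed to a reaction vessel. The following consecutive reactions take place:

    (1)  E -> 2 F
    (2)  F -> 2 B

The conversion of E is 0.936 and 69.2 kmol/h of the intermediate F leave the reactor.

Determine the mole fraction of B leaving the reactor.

Conversion of E: E consumed = 1ξ₁ = 0.936 × 452 → ξ₁ = 423.1 kmol/h.
F balance: n_F = 0 + 2ξ₁ − 1ξ₂ = 69.2 → ξ₂ = (2·423.1 − 69.2)/1 = 776.9 kmol/h.
Outlet amounts (n = n₀ + Σ ν·ξ):
  E: 452 − 1(423.1) = 28.93
  F: 0 + 2(423.1) − 1(776.9) = 69.2
  B: 0 + 2(776.9) = 1554
Total out = 1652 kmol/h; y_B = 1554 / 1652 = 0.9406.

0.941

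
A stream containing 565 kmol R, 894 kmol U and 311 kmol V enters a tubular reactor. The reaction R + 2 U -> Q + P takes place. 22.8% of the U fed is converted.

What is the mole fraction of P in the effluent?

U reacted = 0.228 × 894 = 203.8 kmol; ν_U = −2, so ξ = 203.8/2 = 101.9 kmol.
Outlet amounts (n = n₀ + ν ξ):
  R: 565 − 1(101.9) = 463.1
  U: 894 − 2(101.9) = 690.2
  Q: 0 + 1(101.9) = 101.9
  P: 0 + 1(101.9) = 101.9
  V: 311 (inert)
Total out = 1668 kmol; y_P = 101.9 / 1668 = 0.0611.

0.0611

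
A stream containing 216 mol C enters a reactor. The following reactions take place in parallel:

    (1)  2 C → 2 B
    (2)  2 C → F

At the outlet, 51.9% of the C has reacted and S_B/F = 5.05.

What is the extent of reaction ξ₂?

Conversion of C: C consumed = 0.519 × 216 = 112.1 mol = 2ξ₁ + 2ξ₂.
Selectivity: 2ξ₁ / (1ξ₂) = 5.05 → ξ₁ = 2.525 ξ₂.
Substitute: (2·2.525 + 2) ξ₂ = 112.1 → ξ₂ = 15.9 mol, ξ₁ = 40.15 mol.
Outlet amounts (n = n₀ + Σ ν·ξ):
  C: 216 − 2(40.15) − 2(15.9) = 103.9
  B: 0 + 2(40.15) = 80.3
  F: 0 + 1(15.9) = 15.9

ξ₂ = 15.9 mol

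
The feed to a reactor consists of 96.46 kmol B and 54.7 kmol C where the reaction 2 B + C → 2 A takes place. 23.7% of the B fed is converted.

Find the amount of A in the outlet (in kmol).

B reacted = 0.237 × 96.46 = 22.86 kmol; ν_B = −2, so ξ = 22.86/2 = 11.43 kmol.
Outlet amounts (n = n₀ + ν ξ):
  B: 96.46 − 2(11.43) = 73.6
  C: 54.7 − 1(11.43) = 43.27
  A: 0 + 2(11.43) = 22.86

22.9 kmol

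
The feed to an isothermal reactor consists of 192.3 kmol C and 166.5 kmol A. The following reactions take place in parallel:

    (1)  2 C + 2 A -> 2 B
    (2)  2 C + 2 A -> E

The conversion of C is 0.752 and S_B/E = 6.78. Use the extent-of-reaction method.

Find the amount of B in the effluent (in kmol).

112 kmol

Conversion of C: C consumed = 0.752 × 192.3 = 144.6 kmol = 2ξ₁ + 2ξ₂.
Selectivity: 2ξ₁ / (1ξ₂) = 6.78 → ξ₁ = 3.39 ξ₂.
Substitute: (2·3.39 + 2) ξ₂ = 144.6 → ξ₂ = 16.47 kmol, ξ₁ = 55.83 kmol.
Outlet amounts (n = n₀ + Σ ν·ξ):
  C: 192.3 − 2(55.83) − 2(16.47) = 47.69
  A: 166.5 − 2(55.83) − 2(16.47) = 21.89
  B: 0 + 2(55.83) = 111.7
  E: 0 + 1(16.47) = 16.47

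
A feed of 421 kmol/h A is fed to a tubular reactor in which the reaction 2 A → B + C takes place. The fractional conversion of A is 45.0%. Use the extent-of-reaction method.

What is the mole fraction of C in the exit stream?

A reacted = 0.45 × 421 = 189.5 kmol/h; ν_A = −2, so ξ = 189.5/2 = 94.73 kmol/h.
Outlet amounts (n = n₀ + ν ξ):
  A: 421 − 2(94.73) = 231.5
  B: 0 + 1(94.73) = 94.73
  C: 0 + 1(94.73) = 94.73
Total out = 421 kmol/h; y_C = 94.73 / 421 = 0.225.

0.225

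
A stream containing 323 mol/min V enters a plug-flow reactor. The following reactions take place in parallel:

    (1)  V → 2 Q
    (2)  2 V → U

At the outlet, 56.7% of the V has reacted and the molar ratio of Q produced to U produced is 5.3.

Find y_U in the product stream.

0.102

Conversion of V: V consumed = 0.567 × 323 = 183.1 mol/min = 1ξ₁ + 2ξ₂.
Selectivity: 2ξ₁ / (1ξ₂) = 5.3 → ξ₁ = 2.65 ξ₂.
Substitute: (1·2.65 + 2) ξ₂ = 183.1 → ξ₂ = 39.39 mol/min, ξ₁ = 104.4 mol/min.
Outlet amounts (n = n₀ + Σ ν·ξ):
  V: 323 − 1(104.4) − 2(39.39) = 139.9
  Q: 0 + 2(104.4) = 208.7
  U: 0 + 1(39.39) = 39.39
Total out = 388 mol/min; y_U = 39.39 / 388 = 0.1015.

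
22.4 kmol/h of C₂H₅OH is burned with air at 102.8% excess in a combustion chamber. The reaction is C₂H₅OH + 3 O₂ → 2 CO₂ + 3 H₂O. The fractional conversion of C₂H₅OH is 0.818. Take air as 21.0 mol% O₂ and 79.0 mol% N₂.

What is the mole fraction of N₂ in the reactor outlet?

0.743

Stoichiometric O₂ = 3 × 22.4 = 67.2 kmol/h; O₂ fed = 67.2 × 2.028 = 136.3 kmol/h.
N₂ fed = 136.3 × 79/21 = 512.7 kmol/h.
Fuel reacted = 0.818 × 22.4 → ξ = 18.32 kmol/h.
Outlet (n = n₀ + ν ξ):
  C₂H₅OH: 22.4 − 1(18.32) = 4.077
  O₂: 136.3 − 3(18.32) = 81.31
  N₂: 512.7 (inert)
  CO₂: 0 + 2(18.32) = 36.65
  H₂O: 0 + 3(18.32) = 54.97
Total out = 689.7 kmol/h; y_N₂ = 512.7 / 689.7 = 0.7434.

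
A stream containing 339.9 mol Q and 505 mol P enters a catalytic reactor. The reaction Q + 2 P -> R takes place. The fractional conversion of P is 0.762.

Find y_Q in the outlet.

0.321

P reacted = 0.762 × 505 = 384.8 mol; ν_P = −2, so ξ = 384.8/2 = 192.4 mol.
Outlet amounts (n = n₀ + ν ξ):
  Q: 339.9 − 1(192.4) = 147.5
  P: 505 − 2(192.4) = 120.2
  R: 0 + 1(192.4) = 192.4
Total out = 460.1 mol; y_Q = 147.5 / 460.1 = 0.3206.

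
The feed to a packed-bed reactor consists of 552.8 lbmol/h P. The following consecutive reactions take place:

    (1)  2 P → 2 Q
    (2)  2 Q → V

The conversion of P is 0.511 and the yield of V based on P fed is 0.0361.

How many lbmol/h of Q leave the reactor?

243 lbmol/h

Conversion of P: P consumed = 2ξ₁ = 0.511 × 552.8 → ξ₁ = 141.2 lbmol/h.
Yield of V: 1ξ₂ / 552.8 = 0.0361 → ξ₂ = 19.96 lbmol/h.
Outlet amounts (n = n₀ + Σ ν·ξ):
  P: 552.8 − 2(141.2) = 270.3
  Q: 0 + 2(141.2) − 2(19.96) = 242.6
  V: 0 + 1(19.96) = 19.96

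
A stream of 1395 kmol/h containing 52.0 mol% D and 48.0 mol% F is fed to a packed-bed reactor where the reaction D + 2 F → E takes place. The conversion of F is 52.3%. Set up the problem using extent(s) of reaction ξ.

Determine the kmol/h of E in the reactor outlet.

F reacted = 0.523 × 669.6 = 350.2 kmol/h; ν_F = −2, so ξ = 350.2/2 = 175.1 kmol/h.
Outlet amounts (n = n₀ + ν ξ):
  D: 725.4 − 1(175.1) = 550.3
  F: 669.6 − 2(175.1) = 319.4
  E: 0 + 1(175.1) = 175.1

175 kmol/h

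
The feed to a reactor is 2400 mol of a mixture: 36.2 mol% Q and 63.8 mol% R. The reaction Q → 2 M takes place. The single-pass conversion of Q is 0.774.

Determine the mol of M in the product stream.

1340 mol

Q reacted = 0.774 × 868.8 = 672.5 mol; ν_Q = −1, so ξ = 672.5/1 = 672.5 mol.
Outlet amounts (n = n₀ + ν ξ):
  Q: 868.8 − 1(672.5) = 196.3
  M: 0 + 2(672.5) = 1345
  R: 1531 (inert)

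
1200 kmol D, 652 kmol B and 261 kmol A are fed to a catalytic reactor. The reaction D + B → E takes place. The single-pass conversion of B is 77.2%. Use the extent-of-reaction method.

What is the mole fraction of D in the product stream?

B reacted = 0.772 × 652 = 503.3 kmol; ν_B = −1, so ξ = 503.3/1 = 503.3 kmol.
Outlet amounts (n = n₀ + ν ξ):
  D: 1200 − 1(503.3) = 696.7
  B: 652 − 1(503.3) = 148.7
  E: 0 + 1(503.3) = 503.3
  A: 261 (inert)
Total out = 1610 kmol; y_D = 696.7 / 1610 = 0.4328.

0.433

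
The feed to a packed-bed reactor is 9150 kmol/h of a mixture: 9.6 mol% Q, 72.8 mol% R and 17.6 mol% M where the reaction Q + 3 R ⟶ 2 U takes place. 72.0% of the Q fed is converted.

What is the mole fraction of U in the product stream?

0.16

Q reacted = 0.72 × 878.4 = 632.4 kmol/h; ν_Q = −1, so ξ = 632.4/1 = 632.4 kmol/h.
Outlet amounts (n = n₀ + ν ξ):
  Q: 878.4 − 1(632.4) = 246
  R: 6661 − 3(632.4) = 4764
  U: 0 + 2(632.4) = 1265
  M: 1610 (inert)
Total out = 7885 kmol/h; y_U = 1265 / 7885 = 0.1604.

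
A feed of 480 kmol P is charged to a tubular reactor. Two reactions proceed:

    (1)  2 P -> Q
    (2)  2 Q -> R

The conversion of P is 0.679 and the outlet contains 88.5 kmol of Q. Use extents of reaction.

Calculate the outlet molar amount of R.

Conversion of P: P consumed = 2ξ₁ = 0.679 × 480 → ξ₁ = 163 kmol.
Q balance: n_Q = 0 + 1ξ₁ − 2ξ₂ = 88.5 → ξ₂ = (1·163 − 88.5)/2 = 37.23 kmol.
Outlet amounts (n = n₀ + Σ ν·ξ):
  P: 480 − 2(163) = 154.1
  Q: 0 + 1(163) − 2(37.23) = 88.5
  R: 0 + 1(37.23) = 37.23

37.2 kmol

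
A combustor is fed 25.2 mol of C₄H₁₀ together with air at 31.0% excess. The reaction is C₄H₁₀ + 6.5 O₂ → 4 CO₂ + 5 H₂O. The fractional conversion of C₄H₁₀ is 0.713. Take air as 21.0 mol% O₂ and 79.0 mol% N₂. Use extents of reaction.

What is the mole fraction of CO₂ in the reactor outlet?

Stoichiometric O₂ = 6.5 × 25.2 = 163.8 mol; O₂ fed = 163.8 × 1.310 = 214.6 mol.
N₂ fed = 214.6 × 79/21 = 807.2 mol.
Fuel reacted = 0.713 × 25.2 → ξ = 17.97 mol.
Outlet (n = n₀ + ν ξ):
  C₄H₁₀: 25.2 − 1(17.97) = 7.232
  O₂: 214.6 − 6.5(17.97) = 97.79
  N₂: 807.2 (inert)
  CO₂: 0 + 4(17.97) = 71.87
  H₂O: 0 + 5(17.97) = 89.84
Total out = 1074 mol; y_CO₂ = 71.87 / 1074 = 0.06692.

0.0669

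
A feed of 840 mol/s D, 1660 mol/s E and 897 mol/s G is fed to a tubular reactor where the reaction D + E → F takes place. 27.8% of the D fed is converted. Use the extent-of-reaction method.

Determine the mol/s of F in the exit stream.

D reacted = 0.278 × 840 = 233.5 mol/s; ν_D = −1, so ξ = 233.5/1 = 233.5 mol/s.
Outlet amounts (n = n₀ + ν ξ):
  D: 840 − 1(233.5) = 606.5
  E: 1660 − 1(233.5) = 1426
  F: 0 + 1(233.5) = 233.5
  G: 897 (inert)

234 mol/s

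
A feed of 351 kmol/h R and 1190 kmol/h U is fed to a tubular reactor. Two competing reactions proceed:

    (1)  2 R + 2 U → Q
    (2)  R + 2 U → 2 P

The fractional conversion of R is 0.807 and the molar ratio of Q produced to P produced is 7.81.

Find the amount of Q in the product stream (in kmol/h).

137 kmol/h

Conversion of R: R consumed = 0.807 × 351 = 283.3 kmol/h = 2ξ₁ + 1ξ₂.
Selectivity: 1ξ₁ / (2ξ₂) = 7.81 → ξ₁ = 15.62 ξ₂.
Substitute: (2·15.62 + 1) ξ₂ = 283.3 → ξ₂ = 8.786 kmol/h, ξ₁ = 137.2 kmol/h.
Outlet amounts (n = n₀ + Σ ν·ξ):
  R: 351 − 2(137.2) − 1(8.786) = 67.74
  U: 1190 − 2(137.2) − 2(8.786) = 898
  Q: 0 + 1(137.2) = 137.2
  P: 0 + 2(8.786) = 17.57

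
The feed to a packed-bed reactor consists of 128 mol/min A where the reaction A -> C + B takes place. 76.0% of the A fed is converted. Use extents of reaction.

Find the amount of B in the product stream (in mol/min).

97.3 mol/min

A reacted = 0.76 × 128 = 97.28 mol/min; ν_A = −1, so ξ = 97.28/1 = 97.28 mol/min.
Outlet amounts (n = n₀ + ν ξ):
  A: 128 − 1(97.28) = 30.72
  C: 0 + 1(97.28) = 97.28
  B: 0 + 1(97.28) = 97.28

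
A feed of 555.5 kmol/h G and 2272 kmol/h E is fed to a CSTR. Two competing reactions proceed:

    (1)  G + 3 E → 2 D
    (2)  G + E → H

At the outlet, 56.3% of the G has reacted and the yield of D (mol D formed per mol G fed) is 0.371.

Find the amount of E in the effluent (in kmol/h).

Yield of D: 2ξ₁ / 555.5 = 0.371 → ξ₁ = 103 kmol/h.
Conversion of G: 1ξ₁ + 1ξ₂ = 0.563 × 555.5 = 312.7 → ξ₂ = 209.7 kmol/h.
Outlet amounts (n = n₀ + Σ ν·ξ):
  G: 555.5 − 1(103) − 1(209.7) = 242.8
  E: 2272 − 3(103) − 1(209.7) = 1753
  D: 0 + 2(103) = 206.1
  H: 0 + 1(209.7) = 209.7

1750 kmol/h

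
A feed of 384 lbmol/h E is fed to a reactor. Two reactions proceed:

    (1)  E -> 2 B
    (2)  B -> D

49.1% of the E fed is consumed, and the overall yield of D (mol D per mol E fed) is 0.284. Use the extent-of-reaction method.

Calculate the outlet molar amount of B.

268 lbmol/h

Conversion of E: E consumed = 1ξ₁ = 0.491 × 384 → ξ₁ = 188.5 lbmol/h.
Yield of D: 1ξ₂ / 384 = 0.284 → ξ₂ = 109.1 lbmol/h.
Outlet amounts (n = n₀ + Σ ν·ξ):
  E: 384 − 1(188.5) = 195.5
  B: 0 + 2(188.5) − 1(109.1) = 268
  D: 0 + 1(109.1) = 109.1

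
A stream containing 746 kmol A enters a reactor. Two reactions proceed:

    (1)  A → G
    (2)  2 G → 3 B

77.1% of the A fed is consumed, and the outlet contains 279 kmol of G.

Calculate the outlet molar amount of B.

444 kmol

Conversion of A: A consumed = 1ξ₁ = 0.771 × 746 → ξ₁ = 575.2 kmol.
G balance: n_G = 0 + 1ξ₁ − 2ξ₂ = 279 → ξ₂ = (1·575.2 − 279)/2 = 148.1 kmol.
Outlet amounts (n = n₀ + Σ ν·ξ):
  A: 746 − 1(575.2) = 170.8
  G: 0 + 1(575.2) − 2(148.1) = 279
  B: 0 + 3(148.1) = 444.2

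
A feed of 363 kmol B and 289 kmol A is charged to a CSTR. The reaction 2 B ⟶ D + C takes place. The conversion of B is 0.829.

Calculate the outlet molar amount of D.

B reacted = 0.829 × 363 = 300.9 kmol; ν_B = −2, so ξ = 300.9/2 = 150.5 kmol.
Outlet amounts (n = n₀ + ν ξ):
  B: 363 − 2(150.5) = 62.07
  D: 0 + 1(150.5) = 150.5
  C: 0 + 1(150.5) = 150.5
  A: 289 (inert)

150 kmol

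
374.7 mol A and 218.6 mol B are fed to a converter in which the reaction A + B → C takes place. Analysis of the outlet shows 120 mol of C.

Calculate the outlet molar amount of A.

For C: n = n₀ + 1ξ → 120 = 0 + 1ξ, giving ξ = 120 mol.
Outlet amounts (n = n₀ + ν ξ):
  A: 374.7 − 1(120) = 254.7
  B: 218.6 − 1(120) = 98.6
  C: 0 + 1(120) = 120

255 mol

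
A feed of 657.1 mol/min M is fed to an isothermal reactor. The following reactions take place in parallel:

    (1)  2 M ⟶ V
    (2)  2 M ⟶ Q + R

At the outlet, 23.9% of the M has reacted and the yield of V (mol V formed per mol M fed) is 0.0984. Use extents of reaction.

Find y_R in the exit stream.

Yield of V: 1ξ₁ / 657.1 = 0.0984 → ξ₁ = 64.66 mol/min.
Conversion of M: 2ξ₁ + 2ξ₂ = 0.239 × 657.1 = 157 → ξ₂ = 13.86 mol/min.
Outlet amounts (n = n₀ + Σ ν·ξ):
  M: 657.1 − 2(64.66) − 2(13.86) = 500.1
  V: 0 + 1(64.66) = 64.66
  Q: 0 + 1(13.86) = 13.86
  R: 0 + 1(13.86) = 13.86
Total out = 592.4 mol/min; y_R = 13.86 / 592.4 = 0.0234.

0.0234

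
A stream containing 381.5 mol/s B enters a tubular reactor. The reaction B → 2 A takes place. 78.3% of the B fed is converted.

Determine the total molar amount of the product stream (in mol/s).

B reacted = 0.783 × 381.5 = 298.7 mol/s; ν_B = −1, so ξ = 298.7/1 = 298.7 mol/s.
Outlet amounts (n = n₀ + ν ξ):
  B: 381.5 − 1(298.7) = 82.79
  A: 0 + 2(298.7) = 597.4
Total out = 82.79 + 597.4 = 680.2 mol/s.

680 mol/s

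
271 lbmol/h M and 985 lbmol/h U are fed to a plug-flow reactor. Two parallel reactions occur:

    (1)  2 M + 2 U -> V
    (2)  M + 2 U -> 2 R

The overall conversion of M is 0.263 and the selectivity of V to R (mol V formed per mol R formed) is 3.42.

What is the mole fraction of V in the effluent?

0.0288

Conversion of M: M consumed = 0.263 × 271 = 71.27 lbmol/h = 2ξ₁ + 1ξ₂.
Selectivity: 1ξ₁ / (2ξ₂) = 3.42 → ξ₁ = 6.84 ξ₂.
Substitute: (2·6.84 + 1) ξ₂ = 71.27 → ξ₂ = 4.855 lbmol/h, ξ₁ = 33.21 lbmol/h.
Outlet amounts (n = n₀ + Σ ν·ξ):
  M: 271 − 2(33.21) − 1(4.855) = 199.7
  U: 985 − 2(33.21) − 2(4.855) = 908.9
  V: 0 + 1(33.21) = 33.21
  R: 0 + 2(4.855) = 9.71
Total out = 1152 lbmol/h; y_V = 33.21 / 1152 = 0.02884.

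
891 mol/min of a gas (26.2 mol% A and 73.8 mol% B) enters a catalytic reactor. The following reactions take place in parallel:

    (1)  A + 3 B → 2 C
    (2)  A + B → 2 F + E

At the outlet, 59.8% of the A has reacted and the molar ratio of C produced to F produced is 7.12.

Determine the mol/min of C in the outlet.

Conversion of A: A consumed = 0.598 × 233.4 = 139.6 mol/min = 1ξ₁ + 1ξ₂.
Selectivity: 2ξ₁ / (2ξ₂) = 7.12 → ξ₁ = 7.12 ξ₂.
Substitute: (1·7.12 + 1) ξ₂ = 139.6 → ξ₂ = 17.19 mol/min, ξ₁ = 122.4 mol/min.
Outlet amounts (n = n₀ + Σ ν·ξ):
  A: 233.4 − 1(122.4) − 1(17.19) = 93.84
  B: 657.6 − 3(122.4) − 1(17.19) = 273.1
  C: 0 + 2(122.4) = 244.8
  F: 0 + 2(17.19) = 34.38
  E: 0 + 1(17.19) = 17.19

245 mol/min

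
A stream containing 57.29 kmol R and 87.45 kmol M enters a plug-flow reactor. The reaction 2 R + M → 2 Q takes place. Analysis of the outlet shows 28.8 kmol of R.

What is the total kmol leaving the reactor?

130 kmol

For R: n = n₀ − 2ξ → 28.8 = 57.29 − 2ξ, giving ξ = 14.24 kmol.
Outlet amounts (n = n₀ + ν ξ):
  R: 57.29 − 2(14.24) = 28.8
  M: 87.45 − 1(14.24) = 73.2
  Q: 0 + 2(14.24) = 28.49
Total out = 28.8 + 73.2 + 28.49 = 130.5 kmol.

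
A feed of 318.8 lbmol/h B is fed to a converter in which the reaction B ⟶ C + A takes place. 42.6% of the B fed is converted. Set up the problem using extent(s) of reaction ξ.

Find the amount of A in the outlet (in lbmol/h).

B reacted = 0.426 × 318.8 = 135.8 lbmol/h; ν_B = −1, so ξ = 135.8/1 = 135.8 lbmol/h.
Outlet amounts (n = n₀ + ν ξ):
  B: 318.8 − 1(135.8) = 183
  C: 0 + 1(135.8) = 135.8
  A: 0 + 1(135.8) = 135.8

136 lbmol/h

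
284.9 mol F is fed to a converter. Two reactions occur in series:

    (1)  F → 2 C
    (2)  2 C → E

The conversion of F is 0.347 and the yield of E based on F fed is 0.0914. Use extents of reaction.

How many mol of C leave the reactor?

146 mol

Conversion of F: F consumed = 1ξ₁ = 0.347 × 284.9 → ξ₁ = 98.86 mol.
Yield of E: 1ξ₂ / 284.9 = 0.0914 → ξ₂ = 26.04 mol.
Outlet amounts (n = n₀ + Σ ν·ξ):
  F: 284.9 − 1(98.86) = 186
  C: 0 + 2(98.86) − 2(26.04) = 145.6
  E: 0 + 1(26.04) = 26.04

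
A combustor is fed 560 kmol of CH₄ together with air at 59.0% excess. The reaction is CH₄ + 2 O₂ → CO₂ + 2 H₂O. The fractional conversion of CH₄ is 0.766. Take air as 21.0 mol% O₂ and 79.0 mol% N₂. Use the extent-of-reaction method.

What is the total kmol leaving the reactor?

Stoichiometric O₂ = 2 × 560 = 1120 kmol; O₂ fed = 1120 × 1.590 = 1781 kmol.
N₂ fed = 1781 × 79/21 = 6699 kmol.
Fuel reacted = 0.766 × 560 → ξ = 429 kmol.
Outlet (n = n₀ + ν ξ):
  CH₄: 560 − 1(429) = 131
  O₂: 1781 − 2(429) = 922.9
  N₂: 6699 (inert)
  CO₂: 0 + 1(429) = 429
  H₂O: 0 + 2(429) = 857.9
Total out = 131 + 922.9 + 6699 + 429 + 857.9 = 9040 kmol.

9040 kmol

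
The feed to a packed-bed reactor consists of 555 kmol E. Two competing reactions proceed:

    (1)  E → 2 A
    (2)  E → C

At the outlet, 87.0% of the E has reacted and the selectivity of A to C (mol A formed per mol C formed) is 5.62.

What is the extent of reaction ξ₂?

ξ₂ = 127 kmol

Conversion of E: E consumed = 0.87 × 555 = 482.9 kmol = 1ξ₁ + 1ξ₂.
Selectivity: 2ξ₁ / (1ξ₂) = 5.62 → ξ₁ = 2.81 ξ₂.
Substitute: (1·2.81 + 1) ξ₂ = 482.9 → ξ₂ = 126.7 kmol, ξ₁ = 356.1 kmol.
Outlet amounts (n = n₀ + Σ ν·ξ):
  E: 555 − 1(356.1) − 1(126.7) = 72.15
  A: 0 + 2(356.1) = 712.2
  C: 0 + 1(126.7) = 126.7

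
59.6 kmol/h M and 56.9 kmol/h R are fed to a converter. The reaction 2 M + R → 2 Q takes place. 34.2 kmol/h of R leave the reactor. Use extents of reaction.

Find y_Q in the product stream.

0.484

For R: n = n₀ − 1ξ → 34.2 = 56.9 − 1ξ, giving ξ = 22.7 kmol/h.
Outlet amounts (n = n₀ + ν ξ):
  M: 59.6 − 2(22.7) = 14.2
  R: 56.9 − 1(22.7) = 34.2
  Q: 0 + 2(22.7) = 45.4
Total out = 93.8 kmol/h; y_Q = 45.4 / 93.8 = 0.484.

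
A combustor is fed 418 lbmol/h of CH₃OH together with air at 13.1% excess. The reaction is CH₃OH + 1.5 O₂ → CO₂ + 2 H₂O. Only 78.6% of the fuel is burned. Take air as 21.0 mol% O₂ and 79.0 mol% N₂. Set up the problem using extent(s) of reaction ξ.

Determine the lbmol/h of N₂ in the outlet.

2670 lbmol/h

Stoichiometric O₂ = 1.5 × 418 = 627 lbmol/h; O₂ fed = 627 × 1.131 = 709.1 lbmol/h.
N₂ fed = 709.1 × 79/21 = 2668 lbmol/h.
Fuel reacted = 0.786 × 418 → ξ = 328.5 lbmol/h.
Outlet (n = n₀ + ν ξ):
  CH₃OH: 418 − 1(328.5) = 89.45
  O₂: 709.1 − 1.5(328.5) = 216.3
  N₂: 2668 (inert)
  CO₂: 0 + 1(328.5) = 328.5
  H₂O: 0 + 2(328.5) = 657.1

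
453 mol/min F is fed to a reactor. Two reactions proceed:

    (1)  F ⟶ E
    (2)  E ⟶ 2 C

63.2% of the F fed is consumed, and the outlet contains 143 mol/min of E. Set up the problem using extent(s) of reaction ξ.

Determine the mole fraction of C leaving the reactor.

Conversion of F: F consumed = 1ξ₁ = 0.632 × 453 → ξ₁ = 286.3 mol/min.
E balance: n_E = 0 + 1ξ₁ − 1ξ₂ = 143 → ξ₂ = (1·286.3 − 143)/1 = 143.3 mol/min.
Outlet amounts (n = n₀ + Σ ν·ξ):
  F: 453 − 1(286.3) = 166.7
  E: 0 + 1(286.3) − 1(143.3) = 143
  C: 0 + 2(143.3) = 286.6
Total out = 596.3 mol/min; y_C = 286.6 / 596.3 = 0.4806.

0.481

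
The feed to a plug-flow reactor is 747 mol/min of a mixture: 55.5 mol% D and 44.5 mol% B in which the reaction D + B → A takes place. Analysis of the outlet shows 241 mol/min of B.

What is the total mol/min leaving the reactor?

For B: n = n₀ − 1ξ → 241 = 332.4 − 1ξ, giving ξ = 91.42 mol/min.
Outlet amounts (n = n₀ + ν ξ):
  D: 414.6 − 1(91.42) = 323.2
  B: 332.4 − 1(91.42) = 241
  A: 0 + 1(91.42) = 91.42
Total out = 323.2 + 241 + 91.42 = 655.6 mol/min.

656 mol/min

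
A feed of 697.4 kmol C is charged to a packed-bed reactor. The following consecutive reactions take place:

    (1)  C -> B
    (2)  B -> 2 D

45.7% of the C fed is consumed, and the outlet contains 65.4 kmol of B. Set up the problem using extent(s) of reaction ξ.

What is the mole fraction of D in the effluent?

0.533

Conversion of C: C consumed = 1ξ₁ = 0.457 × 697.4 → ξ₁ = 318.7 kmol.
B balance: n_B = 0 + 1ξ₁ − 1ξ₂ = 65.4 → ξ₂ = (1·318.7 − 65.4)/1 = 253.3 kmol.
Outlet amounts (n = n₀ + Σ ν·ξ):
  C: 697.4 − 1(318.7) = 378.7
  B: 0 + 1(318.7) − 1(253.3) = 65.4
  D: 0 + 2(253.3) = 506.6
Total out = 950.7 kmol; y_D = 506.6 / 950.7 = 0.5329.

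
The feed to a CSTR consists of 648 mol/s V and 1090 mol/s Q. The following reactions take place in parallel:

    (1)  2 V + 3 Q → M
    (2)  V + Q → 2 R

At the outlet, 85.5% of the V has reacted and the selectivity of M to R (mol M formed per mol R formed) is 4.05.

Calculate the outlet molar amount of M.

261 mol/s

Conversion of V: V consumed = 0.855 × 648 = 554 mol/s = 2ξ₁ + 1ξ₂.
Selectivity: 1ξ₁ / (2ξ₂) = 4.05 → ξ₁ = 8.1 ξ₂.
Substitute: (2·8.1 + 1) ξ₂ = 554 → ξ₂ = 32.21 mol/s, ξ₁ = 260.9 mol/s.
Outlet amounts (n = n₀ + Σ ν·ξ):
  V: 648 − 2(260.9) − 1(32.21) = 93.96
  Q: 1090 − 3(260.9) − 1(32.21) = 275
  M: 0 + 1(260.9) = 260.9
  R: 0 + 2(32.21) = 64.42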